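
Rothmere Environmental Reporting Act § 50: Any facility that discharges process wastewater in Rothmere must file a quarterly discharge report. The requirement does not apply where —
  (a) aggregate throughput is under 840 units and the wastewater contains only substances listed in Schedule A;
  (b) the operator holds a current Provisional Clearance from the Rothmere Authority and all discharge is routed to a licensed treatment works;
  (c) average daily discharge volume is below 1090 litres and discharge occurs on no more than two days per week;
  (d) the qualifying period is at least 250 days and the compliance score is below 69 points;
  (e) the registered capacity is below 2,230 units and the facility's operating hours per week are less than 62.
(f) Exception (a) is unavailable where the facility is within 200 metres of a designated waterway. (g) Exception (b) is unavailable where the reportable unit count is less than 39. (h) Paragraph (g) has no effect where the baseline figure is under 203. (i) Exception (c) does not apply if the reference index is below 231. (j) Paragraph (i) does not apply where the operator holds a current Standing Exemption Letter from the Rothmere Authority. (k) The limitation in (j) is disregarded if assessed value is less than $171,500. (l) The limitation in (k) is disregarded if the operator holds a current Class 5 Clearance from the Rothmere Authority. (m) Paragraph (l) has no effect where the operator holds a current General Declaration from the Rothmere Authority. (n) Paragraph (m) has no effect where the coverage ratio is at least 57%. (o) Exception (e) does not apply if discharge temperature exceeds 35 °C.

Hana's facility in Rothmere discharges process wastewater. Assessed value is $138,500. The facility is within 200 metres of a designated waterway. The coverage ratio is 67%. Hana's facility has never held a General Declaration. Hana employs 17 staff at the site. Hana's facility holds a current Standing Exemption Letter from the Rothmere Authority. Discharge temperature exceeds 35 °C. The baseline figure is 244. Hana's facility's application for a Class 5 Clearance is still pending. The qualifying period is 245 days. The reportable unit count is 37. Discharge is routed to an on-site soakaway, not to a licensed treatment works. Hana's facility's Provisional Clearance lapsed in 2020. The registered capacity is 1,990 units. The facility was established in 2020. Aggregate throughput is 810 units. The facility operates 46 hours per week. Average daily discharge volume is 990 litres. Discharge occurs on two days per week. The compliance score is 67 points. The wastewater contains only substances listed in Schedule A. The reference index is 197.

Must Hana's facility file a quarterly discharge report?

Yes — Hana's facility must file a quarterly discharge report.

Exception (a) is satisfied on its face — aggregate throughput is 810 units, under the 840 units limit; the wastewater is Schedule-A-only. But: (f) is engaged — the facility is within 200 m of a designated waterway. Exception (a) does not apply.
Exception (b) fails — no current Provisional Clearance is held.
Exception (c)'s conditions are all satisfied: average daily discharge volume is 990 litres, below the 1090 litres limit; discharge occurs on no more than two days per week. Turning to paragraphs (i)–(n): (i) operates against (c): the reference index is 197, below the 231 limit. (j) would limit (i) — a current Standing Exemption Letter is held — but (k) sets (j) aside: (k) is engaged — assessed value is $138,500, less than the $171,500 limit. (l), which would lift (k), does not operate here — the Class 5 Clearance is not current. So (c) is unavailable.
Exception (d) does not apply: the qualifying period is 245 days, short of 250 days.
Exception (e)'s conditions are all satisfied: the registered capacity is 1,990 units, below the 2,230 units limit; the facility's operating hours per week are 46, less than the 62 limit. Turning to paragraph (o): (o) operates against (e): discharge temperature exceeds 35 °C. So (e) is unavailable.
None of the exceptions is available; § 50 applies in full.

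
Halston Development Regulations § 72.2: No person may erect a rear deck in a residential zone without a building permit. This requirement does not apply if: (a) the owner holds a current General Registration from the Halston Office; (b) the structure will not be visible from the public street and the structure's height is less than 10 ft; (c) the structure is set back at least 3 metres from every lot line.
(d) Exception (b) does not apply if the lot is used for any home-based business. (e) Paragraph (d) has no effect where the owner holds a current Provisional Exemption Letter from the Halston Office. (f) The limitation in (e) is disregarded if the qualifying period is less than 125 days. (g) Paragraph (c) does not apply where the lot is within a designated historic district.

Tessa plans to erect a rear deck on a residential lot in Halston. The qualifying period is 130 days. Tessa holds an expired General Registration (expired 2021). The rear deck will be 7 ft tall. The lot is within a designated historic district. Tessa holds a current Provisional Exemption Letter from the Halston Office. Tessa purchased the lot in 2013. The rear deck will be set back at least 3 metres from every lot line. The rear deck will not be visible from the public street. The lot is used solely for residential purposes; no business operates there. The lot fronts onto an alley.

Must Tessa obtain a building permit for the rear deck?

Exception (a) fails — no current General Registration is held.
All of (b)'s requirements are met (the structure will not be visible from the street; the structure's height is 7 ft, less than the 10 ft limit). Under paragraphs (d)–(f): (d), which would limit (b), is inapplicable: the lot is solely residential. (b) remains available.
Exception (c): the setback is at least 3 m on every side — every condition holds. However, paragraph (g) must be considered: (g) applies — the lot is in a historic district. Exception (c) does not apply.

No — exception (b) applies; Tessa does not need a building permit.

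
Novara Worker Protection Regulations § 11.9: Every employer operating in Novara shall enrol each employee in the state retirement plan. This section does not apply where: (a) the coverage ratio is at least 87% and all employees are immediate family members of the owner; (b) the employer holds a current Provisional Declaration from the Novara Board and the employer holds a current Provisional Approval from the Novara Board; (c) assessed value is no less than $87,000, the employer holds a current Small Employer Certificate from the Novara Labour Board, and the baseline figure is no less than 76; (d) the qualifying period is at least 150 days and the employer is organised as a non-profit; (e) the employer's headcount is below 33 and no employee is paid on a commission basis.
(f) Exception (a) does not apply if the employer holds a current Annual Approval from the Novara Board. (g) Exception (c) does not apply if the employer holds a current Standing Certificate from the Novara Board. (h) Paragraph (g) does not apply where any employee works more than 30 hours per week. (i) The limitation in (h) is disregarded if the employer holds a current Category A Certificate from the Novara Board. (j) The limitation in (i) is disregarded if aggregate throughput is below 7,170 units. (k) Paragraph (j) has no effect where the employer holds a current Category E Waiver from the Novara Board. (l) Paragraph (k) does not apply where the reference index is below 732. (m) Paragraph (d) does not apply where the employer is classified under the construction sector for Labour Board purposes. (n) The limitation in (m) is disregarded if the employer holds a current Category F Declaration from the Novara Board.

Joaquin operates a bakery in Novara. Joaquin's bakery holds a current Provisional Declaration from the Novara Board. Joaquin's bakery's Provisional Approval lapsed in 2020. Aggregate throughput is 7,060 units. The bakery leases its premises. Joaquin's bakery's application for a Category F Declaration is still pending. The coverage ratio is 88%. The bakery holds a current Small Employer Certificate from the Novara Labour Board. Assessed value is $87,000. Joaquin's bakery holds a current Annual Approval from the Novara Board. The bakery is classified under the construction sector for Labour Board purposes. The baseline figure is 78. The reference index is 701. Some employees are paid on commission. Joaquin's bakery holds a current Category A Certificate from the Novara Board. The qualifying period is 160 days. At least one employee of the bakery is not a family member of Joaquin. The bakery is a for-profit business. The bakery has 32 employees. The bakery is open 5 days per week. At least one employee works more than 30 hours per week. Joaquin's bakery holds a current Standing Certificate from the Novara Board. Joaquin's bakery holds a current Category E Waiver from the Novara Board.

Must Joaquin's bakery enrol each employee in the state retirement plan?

Exception (a) fails — at least one employee is not a family member.
Exception (b) does not apply: there is no Provisional Approval in force.
All of (c)'s requirements are met (assessed value is $87,000, meeting the $87,000 threshold; a current Small Employer Certificate is held; the baseline figure is 78, meeting the 76 threshold). As to paragraphs (g)–(l): (g) is triggered (a current Standing Certificate is held), but is overridden by (h): (h) is engaged — at least one employee exceeds 30 hours/week. (i) would limit (h) — a current Category A Certificate is held — but (j) sets (i) aside: (j) operates against (i): aggregate throughput is 7,060 units, below the 7,170 units limit. (k) would limit (j) — a current Category E Waiver is held — but (l) sets (k) aside: (l) operates against (k): the reference index is 701, below the 732 limit. (c) remains available.
Exception (d) fails — the employer is for-profit.
Exception (e) does not apply: some employees are paid on commission.

No — exception (c) applies; Joaquin's bakery is not required to enrol each employee in the state retirement plan.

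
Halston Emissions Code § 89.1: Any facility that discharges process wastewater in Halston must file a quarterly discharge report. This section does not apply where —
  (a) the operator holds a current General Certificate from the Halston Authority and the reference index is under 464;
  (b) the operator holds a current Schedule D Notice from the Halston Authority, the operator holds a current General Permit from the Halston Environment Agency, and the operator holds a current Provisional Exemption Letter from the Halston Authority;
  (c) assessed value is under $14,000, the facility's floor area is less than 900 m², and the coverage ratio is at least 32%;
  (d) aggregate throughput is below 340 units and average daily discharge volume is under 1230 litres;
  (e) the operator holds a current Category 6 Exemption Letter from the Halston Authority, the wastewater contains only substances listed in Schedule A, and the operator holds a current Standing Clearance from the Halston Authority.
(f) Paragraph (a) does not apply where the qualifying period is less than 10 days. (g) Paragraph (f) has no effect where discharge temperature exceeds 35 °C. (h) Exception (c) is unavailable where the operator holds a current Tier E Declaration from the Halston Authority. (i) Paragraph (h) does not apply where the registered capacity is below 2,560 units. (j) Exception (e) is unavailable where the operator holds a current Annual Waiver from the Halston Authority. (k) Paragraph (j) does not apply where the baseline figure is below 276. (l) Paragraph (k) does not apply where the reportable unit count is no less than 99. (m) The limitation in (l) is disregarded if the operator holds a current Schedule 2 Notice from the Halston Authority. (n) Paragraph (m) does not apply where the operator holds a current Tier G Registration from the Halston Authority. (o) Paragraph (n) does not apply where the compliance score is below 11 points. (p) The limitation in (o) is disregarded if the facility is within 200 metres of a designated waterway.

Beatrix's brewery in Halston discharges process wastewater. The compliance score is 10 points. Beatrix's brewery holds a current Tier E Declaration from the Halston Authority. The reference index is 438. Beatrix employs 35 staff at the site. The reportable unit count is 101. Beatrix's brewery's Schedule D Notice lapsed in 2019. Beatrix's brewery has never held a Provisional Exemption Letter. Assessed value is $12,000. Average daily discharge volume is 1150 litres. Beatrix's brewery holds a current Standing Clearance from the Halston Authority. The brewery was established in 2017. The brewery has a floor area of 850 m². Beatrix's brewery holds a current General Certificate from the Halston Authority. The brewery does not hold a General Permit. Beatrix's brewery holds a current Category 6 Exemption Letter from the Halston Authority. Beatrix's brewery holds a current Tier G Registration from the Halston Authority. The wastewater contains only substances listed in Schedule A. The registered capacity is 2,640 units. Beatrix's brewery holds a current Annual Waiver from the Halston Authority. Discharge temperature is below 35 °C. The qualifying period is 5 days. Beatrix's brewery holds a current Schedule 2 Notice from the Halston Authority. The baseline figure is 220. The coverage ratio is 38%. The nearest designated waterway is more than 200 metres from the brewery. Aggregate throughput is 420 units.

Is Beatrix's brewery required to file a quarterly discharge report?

All of (a)'s requirements are met (a current General Certificate is held; the reference index is 438, under the 464 limit). Turning to paragraphs (f)–(g): (f) applies — the qualifying period is 5 days, less than the 10 days limit. (g) is not triggered (discharge temperature is below 35 °C), so (f) stands. So (a) is unavailable.
Exception (b) does not apply: there is no Schedule D Notice in force.
Exception (c): assessed value is $12,000, under the $14,000 limit; the facility's floor area is 850 m², less than the 900 m² limit; the coverage ratio is 38%, meeting the 32% threshold — every condition holds. Turning to paragraphs (h)–(i): (h) operates against (c): a current Tier E Declaration is held. (i), which would lift (h), is inapplicable — the registered capacity is 2,640 units, not below 2,560 units. So (c) is unavailable.
Exception (d) requires that aggregate throughput is below 340 units; but aggregate throughput is 420 units, not below 340 units, so (d) is unavailable.
All of (e)'s requirements are met (a current Category 6 Exemption Letter is held; the wastewater is Schedule-A-only; a current Standing Clearance is held). As to paragraphs (j)–(p): (j) would limit (e) — a current Annual Waiver is held — but (k) sets (j) aside: (k) operates against (j): the baseline figure is 220, below the 276 limit. (l) would limit (k) — the reportable unit count is 101, meeting the 99 threshold — but (m) sets (l) aside: (m) operates against (l): a current Schedule 2 Notice is held. (n) would limit (m) — a current Tier G Registration is held — but (o) sets (n) aside: (o) operates against (n): the compliance score is 10 points, below the 11 points limit. (p) does not operate here (the brewery is more than 200 m from any designated waterway), so (o) stands. So (e) applies.

No — exception (e) applies; Beatrix's brewery is not required to file a quarterly discharge report.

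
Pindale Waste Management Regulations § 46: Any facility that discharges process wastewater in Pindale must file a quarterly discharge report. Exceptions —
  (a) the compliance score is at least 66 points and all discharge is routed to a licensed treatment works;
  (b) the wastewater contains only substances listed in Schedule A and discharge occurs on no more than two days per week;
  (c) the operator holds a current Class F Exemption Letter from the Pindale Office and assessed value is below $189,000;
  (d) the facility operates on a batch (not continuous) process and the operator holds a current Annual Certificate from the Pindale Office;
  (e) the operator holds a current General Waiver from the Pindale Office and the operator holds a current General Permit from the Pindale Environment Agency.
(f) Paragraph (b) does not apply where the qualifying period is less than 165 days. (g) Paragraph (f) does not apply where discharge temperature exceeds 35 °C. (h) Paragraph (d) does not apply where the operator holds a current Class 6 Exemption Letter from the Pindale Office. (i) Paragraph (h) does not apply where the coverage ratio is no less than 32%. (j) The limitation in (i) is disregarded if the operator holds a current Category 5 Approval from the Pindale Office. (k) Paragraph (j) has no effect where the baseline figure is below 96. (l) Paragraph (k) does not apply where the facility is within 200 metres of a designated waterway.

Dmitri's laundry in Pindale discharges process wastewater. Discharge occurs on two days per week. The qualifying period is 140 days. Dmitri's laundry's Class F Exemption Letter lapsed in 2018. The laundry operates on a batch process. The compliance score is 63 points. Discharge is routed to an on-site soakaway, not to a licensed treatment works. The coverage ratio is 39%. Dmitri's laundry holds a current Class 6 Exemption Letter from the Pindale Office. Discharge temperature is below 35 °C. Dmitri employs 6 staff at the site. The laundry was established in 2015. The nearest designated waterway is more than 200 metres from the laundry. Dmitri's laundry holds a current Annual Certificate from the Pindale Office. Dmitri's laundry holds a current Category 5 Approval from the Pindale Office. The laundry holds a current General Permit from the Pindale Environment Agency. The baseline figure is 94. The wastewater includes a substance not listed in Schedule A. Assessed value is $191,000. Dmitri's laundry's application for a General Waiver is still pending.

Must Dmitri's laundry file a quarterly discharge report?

Exception (a) fails — the compliance score is 63 points, short of 66 points.
Exception (b) does not apply: the wastewater includes a non-Schedule-A substance.
Exception (c) requires that the operator holds a current Class F Exemption Letter from the Pindale Office; but there is no Class F Exemption Letter in force, so (c) is unavailable.
Exception (d): the facility operates on a batch process; a current Annual Certificate is held — every condition holds. As to paragraphs (h)–(l): (h) is engaged (a current Class 6 Exemption Letter is held), but yields to (i): (i) operates against (h): the coverage ratio is 39%, meeting the 32% threshold. (j) is engaged (a current Category 5 Approval is held), but is set aside by (k): (k) operates against (j): the baseline figure is 94, below the 96 limit. (l), which would lift (k), is inapplicable — the laundry is more than 200 m from any designated waterway. (d) remains available.
Exception (e) does not apply: no current General Waiver is held.

No — exception (d) applies; Dmitri's laundry is not required to file a quarterly discharge report.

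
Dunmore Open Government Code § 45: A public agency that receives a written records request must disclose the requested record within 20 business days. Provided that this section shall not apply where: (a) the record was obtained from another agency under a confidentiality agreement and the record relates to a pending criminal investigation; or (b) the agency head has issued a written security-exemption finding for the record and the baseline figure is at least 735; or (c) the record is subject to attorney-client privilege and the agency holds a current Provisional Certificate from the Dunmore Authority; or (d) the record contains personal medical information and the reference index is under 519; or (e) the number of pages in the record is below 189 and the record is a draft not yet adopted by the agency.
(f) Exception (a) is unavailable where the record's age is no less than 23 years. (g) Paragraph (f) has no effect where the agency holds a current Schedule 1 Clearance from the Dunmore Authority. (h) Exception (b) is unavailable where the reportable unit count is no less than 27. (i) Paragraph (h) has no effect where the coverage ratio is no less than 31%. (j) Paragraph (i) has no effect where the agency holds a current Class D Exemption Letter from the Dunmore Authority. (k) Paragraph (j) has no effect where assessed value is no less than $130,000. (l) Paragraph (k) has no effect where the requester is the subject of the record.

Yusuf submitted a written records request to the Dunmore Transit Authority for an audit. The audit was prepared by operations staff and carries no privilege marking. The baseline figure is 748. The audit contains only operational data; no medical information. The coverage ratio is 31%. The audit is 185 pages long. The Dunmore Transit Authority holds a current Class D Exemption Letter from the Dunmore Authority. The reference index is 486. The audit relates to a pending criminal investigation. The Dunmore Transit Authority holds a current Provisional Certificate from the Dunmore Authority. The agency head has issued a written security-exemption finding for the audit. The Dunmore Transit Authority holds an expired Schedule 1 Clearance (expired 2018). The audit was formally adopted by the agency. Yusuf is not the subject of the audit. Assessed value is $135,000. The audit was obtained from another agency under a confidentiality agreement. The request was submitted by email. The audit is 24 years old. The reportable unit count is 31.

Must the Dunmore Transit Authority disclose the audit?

All of (a)'s requirements are met (the audit was obtained under a confidentiality agreement; the audit relates to a pending investigation). But applying paragraphs (f)–(g): (f) operates against (a): the record's age is 24 years, meeting the 23 years threshold. (g), which would lift (f), is not engaged — the Schedule 1 Clearance is not current. Exception (a) does not apply.
Exception (b) is satisfied on its face — a written security-exemption finding has been issued; the baseline figure is 748, meeting the 735 threshold. As to paragraphs (h)–(l): (h) is triggered (the reportable unit count is 31, meeting the 27 threshold), but is overridden by (i): (i) applies — the coverage ratio is 31%, meeting the 31% threshold. (j) operates (a current Class D Exemption Letter is held), but is itself disapplied by (k): (k) operates against (j): assessed value is $135,000, meeting the $130,000 threshold. (l), which would lift (k), is not triggered — Yusuf is not the subject of the audit. So (b) applies.
Exception (c) fails — the audit carries no privilege marking.
Exception (d) requires that the record contains personal medical information; but the audit contains only operational data, so (d) is unavailable.
Exception (e) fails — the audit has been formally adopted.

No — exception (b) applies; the Dunmore Transit Authority is not required to disclose the audit.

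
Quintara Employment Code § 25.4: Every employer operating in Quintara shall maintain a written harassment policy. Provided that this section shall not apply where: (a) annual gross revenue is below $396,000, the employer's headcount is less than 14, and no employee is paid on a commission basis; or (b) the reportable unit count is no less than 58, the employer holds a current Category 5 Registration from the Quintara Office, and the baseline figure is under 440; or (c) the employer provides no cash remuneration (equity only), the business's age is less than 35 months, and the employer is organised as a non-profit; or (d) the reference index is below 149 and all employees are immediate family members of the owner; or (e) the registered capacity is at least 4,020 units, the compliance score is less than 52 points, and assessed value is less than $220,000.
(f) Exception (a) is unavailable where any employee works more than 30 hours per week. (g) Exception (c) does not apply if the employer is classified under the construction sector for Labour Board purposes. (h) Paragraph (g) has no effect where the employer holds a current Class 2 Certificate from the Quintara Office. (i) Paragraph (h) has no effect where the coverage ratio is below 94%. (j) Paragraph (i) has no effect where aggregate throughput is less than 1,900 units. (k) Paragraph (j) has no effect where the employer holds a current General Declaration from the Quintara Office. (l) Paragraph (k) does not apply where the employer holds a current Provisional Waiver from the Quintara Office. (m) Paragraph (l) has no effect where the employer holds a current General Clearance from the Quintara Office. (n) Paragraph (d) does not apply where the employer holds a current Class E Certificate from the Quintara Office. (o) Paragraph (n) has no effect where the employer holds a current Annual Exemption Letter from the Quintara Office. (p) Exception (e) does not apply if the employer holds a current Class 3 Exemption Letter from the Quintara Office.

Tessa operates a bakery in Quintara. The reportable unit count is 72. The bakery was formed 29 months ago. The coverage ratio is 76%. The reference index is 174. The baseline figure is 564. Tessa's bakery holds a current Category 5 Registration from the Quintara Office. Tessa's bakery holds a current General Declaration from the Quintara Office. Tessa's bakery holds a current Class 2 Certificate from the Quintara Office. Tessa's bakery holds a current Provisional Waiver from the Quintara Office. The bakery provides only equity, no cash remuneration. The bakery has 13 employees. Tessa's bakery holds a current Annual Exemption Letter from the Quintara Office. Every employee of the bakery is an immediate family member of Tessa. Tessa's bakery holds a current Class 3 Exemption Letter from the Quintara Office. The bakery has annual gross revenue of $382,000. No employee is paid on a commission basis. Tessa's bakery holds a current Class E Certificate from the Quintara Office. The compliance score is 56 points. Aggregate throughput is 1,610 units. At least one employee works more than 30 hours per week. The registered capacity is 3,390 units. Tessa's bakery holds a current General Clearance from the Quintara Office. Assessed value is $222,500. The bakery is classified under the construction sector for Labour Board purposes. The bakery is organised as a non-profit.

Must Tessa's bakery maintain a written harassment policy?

Yes — Tessa's bakery must maintain a written harassment policy.

Exception (a) is satisfied on its face — annual gross revenue is $382,000, below the $396,000 limit; the employer's headcount is 13, less than the 14 limit; no employee is paid on commission. But: (f) applies — at least one employee exceeds 30 hours/week. So (a) is unavailable.
Exception (b) fails — the baseline figure is 564, not under 440.
All of (c)'s requirements are met (remuneration is equity-only; the business's age is 29 months, less than the 35 months limit; the employer is a non-profit). Turning to paragraphs (g)–(m): (g) is triggered — the bakery is classified under the construction sector. (h) would limit (g) — a current Class 2 Certificate is held — but (i) sets (h) aside: (i) operates — the coverage ratio is 76%, below the 94% limit. (j) operates (aggregate throughput is 1,610 units, less than the 1,900 units limit), but is set aside by (k): (k) operates against (j): a current General Declaration is held. (l) would limit (k) — a current Provisional Waiver is held — but (m) sets (l) aside: (m) applies — a current General Clearance is held. (c) is therefore removed.
Exception (d) does not apply: the reference index is 174, not below 149.
Exception (e) does not apply: the registered capacity is 3,390 units, short of 4,020 units.
Every exception is unavailable, so the rule governs.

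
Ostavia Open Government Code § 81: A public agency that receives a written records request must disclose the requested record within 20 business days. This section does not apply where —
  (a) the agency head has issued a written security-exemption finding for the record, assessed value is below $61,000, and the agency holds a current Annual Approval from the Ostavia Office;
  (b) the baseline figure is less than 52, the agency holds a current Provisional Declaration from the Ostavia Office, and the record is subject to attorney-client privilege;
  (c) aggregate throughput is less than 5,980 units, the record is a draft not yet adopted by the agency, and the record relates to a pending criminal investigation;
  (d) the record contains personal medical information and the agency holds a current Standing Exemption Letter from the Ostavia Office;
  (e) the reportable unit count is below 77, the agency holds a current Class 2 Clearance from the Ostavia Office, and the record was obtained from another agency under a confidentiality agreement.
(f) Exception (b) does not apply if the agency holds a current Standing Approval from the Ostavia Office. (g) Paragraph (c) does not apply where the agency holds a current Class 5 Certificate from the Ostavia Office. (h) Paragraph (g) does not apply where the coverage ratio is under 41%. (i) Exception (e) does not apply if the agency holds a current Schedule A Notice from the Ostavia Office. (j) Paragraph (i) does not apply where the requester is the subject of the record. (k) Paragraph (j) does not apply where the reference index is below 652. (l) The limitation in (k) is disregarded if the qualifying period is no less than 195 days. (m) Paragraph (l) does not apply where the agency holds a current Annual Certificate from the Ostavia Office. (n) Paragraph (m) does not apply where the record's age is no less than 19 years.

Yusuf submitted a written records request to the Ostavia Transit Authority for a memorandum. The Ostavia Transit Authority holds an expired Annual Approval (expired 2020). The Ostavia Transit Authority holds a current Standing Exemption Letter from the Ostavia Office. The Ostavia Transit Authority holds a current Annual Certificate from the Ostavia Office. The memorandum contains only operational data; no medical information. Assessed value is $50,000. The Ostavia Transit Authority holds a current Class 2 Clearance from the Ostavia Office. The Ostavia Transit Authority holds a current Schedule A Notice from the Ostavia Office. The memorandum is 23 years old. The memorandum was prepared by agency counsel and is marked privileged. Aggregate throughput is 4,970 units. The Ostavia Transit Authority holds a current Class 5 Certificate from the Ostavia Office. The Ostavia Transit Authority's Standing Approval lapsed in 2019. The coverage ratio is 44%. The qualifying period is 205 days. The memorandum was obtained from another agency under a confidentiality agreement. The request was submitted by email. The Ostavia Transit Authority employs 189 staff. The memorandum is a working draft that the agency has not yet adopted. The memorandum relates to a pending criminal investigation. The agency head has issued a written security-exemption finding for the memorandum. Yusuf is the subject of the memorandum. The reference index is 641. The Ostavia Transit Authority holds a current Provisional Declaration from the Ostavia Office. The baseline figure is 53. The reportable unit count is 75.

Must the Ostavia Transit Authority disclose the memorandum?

Exception (a) does not apply: the Annual Approval is not current.
Exception (b) does not apply: the baseline figure is 53, not less than 52.
Exception (c)'s conditions are all satisfied: aggregate throughput is 4,970 units, less than the 5,980 units limit; the memorandum is an unadopted draft; the memorandum relates to a pending investigation. But applying paragraphs (g)–(h): (g) operates against (c): a current Class 5 Certificate is held. (h), which would lift (g), is not engaged — the coverage ratio is 44%, not under 41%. (c) is therefore removed.
Exception (d) requires that the record contains personal medical information; but the memorandum contains only operational data, so (d) is unavailable.
All of (e)'s requirements are met (the reportable unit count is 75, below the 77 limit; a current Class 2 Clearance is held; the memorandum was obtained under a confidentiality agreement). Under paragraphs (i)–(n): (i) would limit (e) — a current Schedule A Notice is held — but (j) sets (i) aside: (j) operates against (i): Yusuf is the subject of the memorandum. (k) would limit (j) — the reference index is 641, below the 652 limit — but (l) sets (k) aside: (l) is triggered — the qualifying period is 205 days, meeting the 195 days threshold. (m) would limit (l) — a current Annual Certificate is held — but (n) sets (m) aside: (n) applies — the record's age is 23 years, meeting the 19 years threshold. Exception (e) stands.

No — exception (e) applies; the Ostavia Transit Authority is not required to disclose the memorandum.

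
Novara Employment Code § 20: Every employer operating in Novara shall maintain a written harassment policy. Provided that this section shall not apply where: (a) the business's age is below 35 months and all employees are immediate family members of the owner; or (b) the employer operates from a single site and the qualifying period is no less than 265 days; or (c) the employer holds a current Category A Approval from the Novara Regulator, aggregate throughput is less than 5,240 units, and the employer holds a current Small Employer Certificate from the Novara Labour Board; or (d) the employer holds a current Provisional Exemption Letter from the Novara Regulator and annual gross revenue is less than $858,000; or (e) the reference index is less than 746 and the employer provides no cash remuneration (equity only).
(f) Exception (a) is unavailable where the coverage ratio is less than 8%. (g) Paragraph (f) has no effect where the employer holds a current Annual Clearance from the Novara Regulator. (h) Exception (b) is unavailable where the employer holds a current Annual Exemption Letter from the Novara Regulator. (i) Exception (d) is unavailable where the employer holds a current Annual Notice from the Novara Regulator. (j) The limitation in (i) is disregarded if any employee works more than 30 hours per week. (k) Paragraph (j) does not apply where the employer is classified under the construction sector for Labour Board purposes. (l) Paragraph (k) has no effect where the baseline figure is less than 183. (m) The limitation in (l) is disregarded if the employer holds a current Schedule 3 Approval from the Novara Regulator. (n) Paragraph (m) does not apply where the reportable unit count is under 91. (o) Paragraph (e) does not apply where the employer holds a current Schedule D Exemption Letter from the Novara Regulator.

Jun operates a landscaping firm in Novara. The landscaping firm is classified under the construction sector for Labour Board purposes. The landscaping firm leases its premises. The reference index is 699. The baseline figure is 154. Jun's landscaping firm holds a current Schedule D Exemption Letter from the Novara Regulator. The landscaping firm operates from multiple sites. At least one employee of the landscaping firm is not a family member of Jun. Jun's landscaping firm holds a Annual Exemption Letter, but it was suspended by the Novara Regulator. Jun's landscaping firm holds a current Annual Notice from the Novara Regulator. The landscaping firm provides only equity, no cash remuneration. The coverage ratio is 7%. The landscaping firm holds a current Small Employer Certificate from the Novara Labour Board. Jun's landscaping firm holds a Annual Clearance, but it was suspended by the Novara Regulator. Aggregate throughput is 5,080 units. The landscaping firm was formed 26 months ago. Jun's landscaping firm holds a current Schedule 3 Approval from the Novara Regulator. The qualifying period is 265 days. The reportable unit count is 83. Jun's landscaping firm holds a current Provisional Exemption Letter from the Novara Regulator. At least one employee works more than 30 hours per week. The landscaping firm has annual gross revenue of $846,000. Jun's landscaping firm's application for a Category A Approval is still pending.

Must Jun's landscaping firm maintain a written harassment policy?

Exception (a) requires that all employees are immediate family members of the owner; but at least one employee is not a family member, so (a) is unavailable.
Exception (b) requires that the employer operates from a single site; but the employer operates from multiple sites, so (b) is unavailable.
Exception (c) does not apply: there is no Category A Approval in force.
Exception (d): a current Provisional Exemption Letter is held; annual gross revenue is $846,000, less than the $858,000 limit — every condition holds. Under paragraphs (i)–(n): (i) applies (a current Annual Notice is held), but is set aside by (j): (j) applies — at least one employee exceeds 30 hours/week. (k) would limit (j) — the landscaping firm is classified under the construction sector — but (l) sets (k) aside: (l) is triggered — the baseline figure is 154, less than the 183 limit. (m) would limit (l) — a current Schedule 3 Approval is held — but (n) sets (m) aside: (n) operates against (m): the reportable unit count is 83, under the 91 limit. (d) remains available.
Exception (e) is satisfied on its face — the reference index is 699, less than the 746 limit; remuneration is equity-only. But: (o) operates against (e): a current Schedule D Exemption Letter is held. (e) is therefore removed.

No — exception (d) applies; Jun's landscaping firm is not required to maintain a written harassment policy.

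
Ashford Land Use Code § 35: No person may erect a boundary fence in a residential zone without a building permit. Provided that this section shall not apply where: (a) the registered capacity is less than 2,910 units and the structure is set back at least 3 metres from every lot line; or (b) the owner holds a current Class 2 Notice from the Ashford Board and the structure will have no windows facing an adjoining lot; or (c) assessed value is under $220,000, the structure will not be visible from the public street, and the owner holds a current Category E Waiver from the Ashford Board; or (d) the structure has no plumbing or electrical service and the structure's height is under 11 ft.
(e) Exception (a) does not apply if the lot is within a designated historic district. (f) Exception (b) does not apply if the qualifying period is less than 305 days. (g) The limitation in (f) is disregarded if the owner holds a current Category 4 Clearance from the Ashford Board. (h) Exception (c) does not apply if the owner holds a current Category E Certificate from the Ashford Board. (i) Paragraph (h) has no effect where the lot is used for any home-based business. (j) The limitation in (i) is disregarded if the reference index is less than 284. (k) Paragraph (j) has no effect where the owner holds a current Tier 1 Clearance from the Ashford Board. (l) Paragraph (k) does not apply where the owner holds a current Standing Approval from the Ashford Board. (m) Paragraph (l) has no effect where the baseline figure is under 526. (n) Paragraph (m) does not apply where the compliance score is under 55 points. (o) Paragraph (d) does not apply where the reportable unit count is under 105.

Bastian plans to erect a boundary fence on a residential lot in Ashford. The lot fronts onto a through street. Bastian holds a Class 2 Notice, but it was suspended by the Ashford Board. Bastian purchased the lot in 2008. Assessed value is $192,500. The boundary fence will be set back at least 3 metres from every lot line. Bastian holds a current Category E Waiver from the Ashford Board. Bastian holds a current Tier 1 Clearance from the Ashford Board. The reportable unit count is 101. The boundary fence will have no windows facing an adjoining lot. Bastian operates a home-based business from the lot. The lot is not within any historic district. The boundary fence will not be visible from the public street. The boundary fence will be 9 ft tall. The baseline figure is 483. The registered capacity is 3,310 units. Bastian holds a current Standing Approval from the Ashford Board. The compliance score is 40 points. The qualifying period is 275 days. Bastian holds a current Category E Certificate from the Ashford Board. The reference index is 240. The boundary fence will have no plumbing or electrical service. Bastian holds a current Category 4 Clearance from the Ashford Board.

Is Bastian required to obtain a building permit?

Exception (a) does not apply: the registered capacity is 3,310 units, not less than 2,910 units.
Exception (b) does not apply: no current Class 2 Notice is held.
Exception (c) is satisfied on its face — assessed value is $192,500, under the $220,000 limit; the structure will not be visible from the street; a current Category E Waiver is held. But applying paragraphs (h)–(n): (h) is triggered — a current Category E Certificate is held. (i) would limit (h) — a home-based business operates on the lot — but (j) sets (i) aside: (j) is engaged — the reference index is 240, less than the 284 limit. (k) operates (a current Tier 1 Clearance is held), but is displaced by (l): (l) operates against (k): a current Standing Approval is held. (m) would limit (l) — the baseline figure is 483, under the 526 limit — but (n) sets (m) aside: (n) operates against (m): the compliance score is 40 points, under the 55 points limit. Exception (c) does not apply.
Exception (d)'s conditions are all satisfied: there is no plumbing or electrical service; the structure's height is 9 ft, under the 11 ft limit. However, paragraph (o) must be considered: (o) is triggered — the reportable unit count is 101, under the 105 limit. Exception (d) does not apply.
No exception applies. The general rule governs.

Yes — Bastian must obtain a building permit.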